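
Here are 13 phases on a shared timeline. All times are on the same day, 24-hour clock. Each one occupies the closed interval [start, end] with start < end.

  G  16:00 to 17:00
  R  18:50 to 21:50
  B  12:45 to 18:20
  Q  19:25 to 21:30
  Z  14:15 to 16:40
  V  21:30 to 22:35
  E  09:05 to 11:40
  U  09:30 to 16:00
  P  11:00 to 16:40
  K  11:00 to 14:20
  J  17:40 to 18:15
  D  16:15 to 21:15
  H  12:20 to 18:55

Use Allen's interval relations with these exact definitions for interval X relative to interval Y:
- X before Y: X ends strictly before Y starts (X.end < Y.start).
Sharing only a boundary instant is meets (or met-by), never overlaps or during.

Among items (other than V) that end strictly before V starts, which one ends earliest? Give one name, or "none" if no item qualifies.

Target V = [21:30, 22:35].
B [12:45, 18:20] → before → candidate.
D [16:15, 21:15] → before → candidate.
E [09:05, 11:40] → before → candidate.
G [16:00, 17:00] → before → candidate.
H [12:20, 18:55] → before → candidate.
J [17:40, 18:15] → before → candidate.
K [11:00, 14:20] → before → candidate.
P [11:00, 16:40] → before → candidate.
Q [19:25, 21:30] → meets → excluded.
R [18:50, 21:50] → overlaps → excluded.
U [09:30, 16:00] → before → candidate.
Z [14:15, 16:40] → before → candidate.
Among candidates, earliest end is 11:40 → E.

E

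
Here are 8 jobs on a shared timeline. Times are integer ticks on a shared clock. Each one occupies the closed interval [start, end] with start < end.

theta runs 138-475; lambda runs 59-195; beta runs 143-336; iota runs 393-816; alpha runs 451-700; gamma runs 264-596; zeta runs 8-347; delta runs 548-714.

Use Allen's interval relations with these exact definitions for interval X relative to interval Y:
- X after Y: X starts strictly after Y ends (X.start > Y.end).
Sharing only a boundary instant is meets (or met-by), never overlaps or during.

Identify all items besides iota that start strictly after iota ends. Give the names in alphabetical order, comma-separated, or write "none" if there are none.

none

Target iota = [393, 816].
alpha [451, 700] → during → no.
beta [143, 336] → before → no.
delta [548, 714] → during → no.
gamma [264, 596] → overlaps → no.
lambda [59, 195] → before → no.
theta [138, 475] → overlaps → no.
zeta [8, 347] → before → no.
Result: none.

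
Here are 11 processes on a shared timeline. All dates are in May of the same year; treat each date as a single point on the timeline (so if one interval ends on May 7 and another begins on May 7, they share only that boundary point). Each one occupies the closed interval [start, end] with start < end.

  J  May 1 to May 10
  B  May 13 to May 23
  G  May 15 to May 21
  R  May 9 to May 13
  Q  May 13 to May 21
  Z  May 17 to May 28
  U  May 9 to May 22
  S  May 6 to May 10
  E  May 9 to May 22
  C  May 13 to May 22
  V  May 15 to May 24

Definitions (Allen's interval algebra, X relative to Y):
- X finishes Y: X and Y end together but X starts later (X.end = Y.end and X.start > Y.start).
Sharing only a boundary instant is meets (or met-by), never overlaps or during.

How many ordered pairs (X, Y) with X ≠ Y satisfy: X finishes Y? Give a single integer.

Checking all 110 ordered pairs for relation 'finishes'; matching pairs in alphabetical order:
(C, E): C finishes E ✓
(C, U): C finishes U ✓
(G, Q): G finishes Q ✓
(S, J): S finishes J ✓
Count: 4.

4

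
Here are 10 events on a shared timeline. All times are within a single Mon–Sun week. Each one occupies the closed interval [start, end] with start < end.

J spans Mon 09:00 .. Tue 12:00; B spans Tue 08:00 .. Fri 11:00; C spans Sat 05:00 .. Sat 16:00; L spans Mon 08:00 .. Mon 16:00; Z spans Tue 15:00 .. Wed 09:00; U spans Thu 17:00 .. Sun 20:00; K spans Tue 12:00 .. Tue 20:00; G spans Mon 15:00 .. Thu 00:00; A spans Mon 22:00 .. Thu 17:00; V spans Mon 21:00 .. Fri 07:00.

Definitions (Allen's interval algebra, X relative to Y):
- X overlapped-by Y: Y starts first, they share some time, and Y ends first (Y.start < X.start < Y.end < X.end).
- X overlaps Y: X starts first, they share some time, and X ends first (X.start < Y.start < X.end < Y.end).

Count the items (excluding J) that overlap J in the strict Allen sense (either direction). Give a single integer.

5

Target J = [Mon 09:00, Tue 12:00].
A [Mon 22:00, Thu 17:00] → overlapped-by → counts.
B [Tue 08:00, Fri 11:00] → overlapped-by → counts.
C [Sat 05:00, Sat 16:00] → after → no.
G [Mon 15:00, Thu 00:00] → overlapped-by → counts.
K [Tue 12:00, Tue 20:00] → met-by → no.
L [Mon 08:00, Mon 16:00] → overlaps → counts.
U [Thu 17:00, Sun 20:00] → after → no.
V [Mon 21:00, Fri 07:00] → overlapped-by → counts.
Z [Tue 15:00, Wed 09:00] → after → no.
Total: 5.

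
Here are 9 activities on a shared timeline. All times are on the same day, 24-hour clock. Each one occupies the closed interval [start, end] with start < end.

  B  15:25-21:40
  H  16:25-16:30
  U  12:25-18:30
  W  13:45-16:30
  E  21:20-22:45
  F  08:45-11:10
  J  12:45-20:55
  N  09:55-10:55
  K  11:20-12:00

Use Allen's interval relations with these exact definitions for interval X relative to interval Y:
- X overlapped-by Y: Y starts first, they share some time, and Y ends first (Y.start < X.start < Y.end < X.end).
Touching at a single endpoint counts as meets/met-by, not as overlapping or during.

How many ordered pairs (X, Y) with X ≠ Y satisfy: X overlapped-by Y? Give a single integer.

5

Checking all 72 ordered pairs for relation 'overlapped-by'; matching pairs in alphabetical order:
(B, J): B overlapped-by J ✓
(B, U): B overlapped-by U ✓
(B, W): B overlapped-by W ✓
(E, B): E overlapped-by B ✓
(J, U): J overlapped-by U ✓
Count: 5.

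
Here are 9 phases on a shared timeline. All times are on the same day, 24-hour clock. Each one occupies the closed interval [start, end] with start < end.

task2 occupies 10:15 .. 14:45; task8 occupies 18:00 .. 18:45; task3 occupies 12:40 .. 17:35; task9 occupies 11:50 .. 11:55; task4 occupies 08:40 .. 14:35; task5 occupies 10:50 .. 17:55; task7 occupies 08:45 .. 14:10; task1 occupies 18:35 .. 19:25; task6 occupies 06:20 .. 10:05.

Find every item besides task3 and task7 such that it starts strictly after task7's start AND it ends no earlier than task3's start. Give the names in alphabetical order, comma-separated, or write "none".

Conditions: its start is strictly after task7's start (X.start > 08:45) AND its end is no earlier than task3's start (X.end >= 12:40).
task1: start 18:35 > 08:45? ✓; end 19:25 >= 12:40? ✓ → yes.
task2: start 10:15 > 08:45? ✓; end 14:45 >= 12:40? ✓ → yes.
task4: start 08:40 > 08:45? ✗; end 14:35 >= 12:40? ✓ → no.
task5: start 10:50 > 08:45? ✓; end 17:55 >= 12:40? ✓ → yes.
task6: start 06:20 > 08:45? ✗; end 10:05 >= 12:40? ✗ → no.
task8: start 18:00 > 08:45? ✓; end 18:45 >= 12:40? ✓ → yes.
task9: start 11:50 > 08:45? ✓; end 11:55 >= 12:40? ✗ → no.
Result: task1, task2, task5, task8.

task1, task2, task5, task8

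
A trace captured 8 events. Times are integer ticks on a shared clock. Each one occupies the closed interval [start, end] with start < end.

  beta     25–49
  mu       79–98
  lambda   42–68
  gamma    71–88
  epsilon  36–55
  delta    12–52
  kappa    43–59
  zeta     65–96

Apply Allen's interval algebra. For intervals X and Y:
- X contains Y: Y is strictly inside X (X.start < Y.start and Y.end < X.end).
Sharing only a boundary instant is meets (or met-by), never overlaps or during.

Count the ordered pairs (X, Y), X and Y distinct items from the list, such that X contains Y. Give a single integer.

Checking all 56 ordered pairs for relation 'contains'; matching pairs in alphabetical order:
(delta, beta): delta contains beta ✓
(lambda, kappa): lambda contains kappa ✓
(zeta, gamma): zeta contains gamma ✓
Count: 3.

3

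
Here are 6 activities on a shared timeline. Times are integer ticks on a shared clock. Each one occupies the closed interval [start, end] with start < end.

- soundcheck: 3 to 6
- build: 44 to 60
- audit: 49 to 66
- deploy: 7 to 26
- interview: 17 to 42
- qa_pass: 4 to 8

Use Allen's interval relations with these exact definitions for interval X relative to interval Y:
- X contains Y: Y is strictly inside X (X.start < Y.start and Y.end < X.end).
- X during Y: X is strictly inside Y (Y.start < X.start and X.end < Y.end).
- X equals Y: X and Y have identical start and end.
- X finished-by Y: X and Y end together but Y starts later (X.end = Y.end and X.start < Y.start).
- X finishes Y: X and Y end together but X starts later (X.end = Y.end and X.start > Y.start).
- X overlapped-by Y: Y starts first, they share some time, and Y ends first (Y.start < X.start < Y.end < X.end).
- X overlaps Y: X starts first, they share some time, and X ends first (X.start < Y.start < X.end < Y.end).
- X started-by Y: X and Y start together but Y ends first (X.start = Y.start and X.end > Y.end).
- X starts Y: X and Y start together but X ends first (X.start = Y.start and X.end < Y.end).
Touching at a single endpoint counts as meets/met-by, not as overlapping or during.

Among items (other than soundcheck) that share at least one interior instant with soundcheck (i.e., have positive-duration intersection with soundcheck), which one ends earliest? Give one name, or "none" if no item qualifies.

Target soundcheck = [3, 6].
audit [49, 66] → after → excluded.
build [44, 60] → after → excluded.
deploy [7, 26] → after → excluded.
interview [17, 42] → after → excluded.
qa_pass [4, 8] → overlapped-by → candidate.
Among candidates, earliest end is 8 → qa_pass.

qa_pass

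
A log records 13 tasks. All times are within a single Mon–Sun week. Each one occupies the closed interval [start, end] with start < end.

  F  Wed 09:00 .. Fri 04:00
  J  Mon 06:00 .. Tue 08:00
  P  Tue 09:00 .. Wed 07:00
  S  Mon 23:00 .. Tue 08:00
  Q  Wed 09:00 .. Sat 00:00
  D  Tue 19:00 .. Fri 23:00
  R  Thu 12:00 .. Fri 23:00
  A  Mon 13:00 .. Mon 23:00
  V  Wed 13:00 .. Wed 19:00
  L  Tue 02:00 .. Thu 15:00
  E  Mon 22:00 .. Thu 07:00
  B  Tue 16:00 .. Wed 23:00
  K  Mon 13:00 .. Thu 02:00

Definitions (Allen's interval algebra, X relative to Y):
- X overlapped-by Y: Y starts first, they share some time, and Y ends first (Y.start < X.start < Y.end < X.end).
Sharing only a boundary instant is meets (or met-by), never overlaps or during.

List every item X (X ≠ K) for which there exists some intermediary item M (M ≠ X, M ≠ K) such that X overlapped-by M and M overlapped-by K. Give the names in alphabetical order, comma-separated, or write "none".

D, F, L, Q, R

Target K = [Mon 13:00, Thu 02:00].
Intermediaries M with M overlapped-by K: D, E, F, L, Q.
Via D — items with X overlapped-by D: Q.
Via E — items with X overlapped-by E: D, F, L, Q.
Via F — items with X overlapped-by F: R.
Via L — items with X overlapped-by L: D, F, Q, R.
Via Q — items with X overlapped-by Q: none.
Union: D, F, L, Q, R.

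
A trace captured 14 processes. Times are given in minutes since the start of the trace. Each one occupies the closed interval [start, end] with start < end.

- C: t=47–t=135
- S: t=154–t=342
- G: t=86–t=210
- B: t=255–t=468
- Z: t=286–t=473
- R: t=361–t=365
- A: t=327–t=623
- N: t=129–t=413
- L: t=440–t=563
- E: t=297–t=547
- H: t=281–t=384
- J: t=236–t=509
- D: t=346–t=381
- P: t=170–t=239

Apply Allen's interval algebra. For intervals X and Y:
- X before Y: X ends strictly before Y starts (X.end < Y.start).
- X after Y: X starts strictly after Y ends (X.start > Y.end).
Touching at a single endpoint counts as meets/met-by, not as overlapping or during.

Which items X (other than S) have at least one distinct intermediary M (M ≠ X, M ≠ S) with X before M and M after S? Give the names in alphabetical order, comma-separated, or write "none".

Target S = [t=154, t=342].
Intermediaries M with M after S: D, L, R.
Via D — items with X before D: C, G, P.
Via L — items with X before L: C, D, G, H, N, P, R.
Via R — items with X before R: C, G, P.
Union: C, D, G, H, N, P, R.

C, D, G, H, N, P, R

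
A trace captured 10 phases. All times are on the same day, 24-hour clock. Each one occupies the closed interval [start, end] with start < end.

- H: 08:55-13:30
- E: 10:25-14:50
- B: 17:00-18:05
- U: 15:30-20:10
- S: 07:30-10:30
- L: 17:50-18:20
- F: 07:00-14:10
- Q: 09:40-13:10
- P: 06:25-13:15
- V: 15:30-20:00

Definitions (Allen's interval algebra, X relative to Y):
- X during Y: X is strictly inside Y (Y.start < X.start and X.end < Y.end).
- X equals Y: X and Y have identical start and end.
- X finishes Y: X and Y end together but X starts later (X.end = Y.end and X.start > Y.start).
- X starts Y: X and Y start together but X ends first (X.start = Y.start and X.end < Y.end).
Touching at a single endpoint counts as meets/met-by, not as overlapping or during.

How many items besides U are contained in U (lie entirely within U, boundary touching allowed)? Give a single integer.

3

Target U = [15:30, 20:10].
B [17:00, 18:05] → during → counts.
E [10:25, 14:50] → before → no.
F [07:00, 14:10] → before → no.
H [08:55, 13:30] → before → no.
L [17:50, 18:20] → during → counts.
P [06:25, 13:15] → before → no.
Q [09:40, 13:10] → before → no.
S [07:30, 10:30] → before → no.
V [15:30, 20:00] → starts → counts.
Total: 3.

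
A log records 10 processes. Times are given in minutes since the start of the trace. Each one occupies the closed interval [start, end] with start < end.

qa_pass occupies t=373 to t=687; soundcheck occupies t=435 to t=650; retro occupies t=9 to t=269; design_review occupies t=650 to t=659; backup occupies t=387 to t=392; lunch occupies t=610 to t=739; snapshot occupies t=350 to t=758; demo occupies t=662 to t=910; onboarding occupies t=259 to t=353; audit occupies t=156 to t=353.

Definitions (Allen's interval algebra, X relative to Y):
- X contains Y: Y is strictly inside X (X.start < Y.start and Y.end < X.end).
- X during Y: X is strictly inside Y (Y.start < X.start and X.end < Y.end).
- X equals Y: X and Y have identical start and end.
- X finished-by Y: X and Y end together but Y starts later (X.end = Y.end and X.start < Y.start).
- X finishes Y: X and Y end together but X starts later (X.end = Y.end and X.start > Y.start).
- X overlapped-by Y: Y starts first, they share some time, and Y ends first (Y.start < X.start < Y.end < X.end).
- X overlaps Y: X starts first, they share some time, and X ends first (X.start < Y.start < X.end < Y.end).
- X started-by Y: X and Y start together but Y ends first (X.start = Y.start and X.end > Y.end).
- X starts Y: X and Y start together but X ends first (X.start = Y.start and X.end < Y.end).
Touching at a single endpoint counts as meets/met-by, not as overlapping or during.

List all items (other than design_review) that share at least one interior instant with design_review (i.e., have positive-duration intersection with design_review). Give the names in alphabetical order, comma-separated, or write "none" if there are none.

Target design_review = [t=650, t=659].
audit [t=156, t=353] → before → no.
backup [t=387, t=392] → before → no.
demo [t=662, t=910] → after → no.
lunch [t=610, t=739] → contains → yes.
onboarding [t=259, t=353] → before → no.
qa_pass [t=373, t=687] → contains → yes.
retro [t=9, t=269] → before → no.
snapshot [t=350, t=758] → contains → yes.
soundcheck [t=435, t=650] → meets → no.
Result: lunch, qa_pass, snapshot.

lunch, qa_pass, snapshot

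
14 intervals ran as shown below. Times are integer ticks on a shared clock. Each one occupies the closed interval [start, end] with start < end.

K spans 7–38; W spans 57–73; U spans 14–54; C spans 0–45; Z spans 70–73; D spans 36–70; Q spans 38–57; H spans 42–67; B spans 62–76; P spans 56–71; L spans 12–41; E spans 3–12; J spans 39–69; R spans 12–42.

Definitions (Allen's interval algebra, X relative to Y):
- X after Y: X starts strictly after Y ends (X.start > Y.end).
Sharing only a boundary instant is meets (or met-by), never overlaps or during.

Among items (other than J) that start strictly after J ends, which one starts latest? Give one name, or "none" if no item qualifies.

Z

Target J = [39, 69].
B [62, 76] → overlapped-by → excluded.
C [0, 45] → overlaps → excluded.
D [36, 70] → contains → excluded.
E [3, 12] → before → excluded.
H [42, 67] → during → excluded.
K [7, 38] → before → excluded.
L [12, 41] → overlaps → excluded.
P [56, 71] → overlapped-by → excluded.
Q [38, 57] → overlaps → excluded.
R [12, 42] → overlaps → excluded.
U [14, 54] → overlaps → excluded.
W [57, 73] → overlapped-by → excluded.
Z [70, 73] → after → candidate.
Among candidates, latest start is 70 → Z.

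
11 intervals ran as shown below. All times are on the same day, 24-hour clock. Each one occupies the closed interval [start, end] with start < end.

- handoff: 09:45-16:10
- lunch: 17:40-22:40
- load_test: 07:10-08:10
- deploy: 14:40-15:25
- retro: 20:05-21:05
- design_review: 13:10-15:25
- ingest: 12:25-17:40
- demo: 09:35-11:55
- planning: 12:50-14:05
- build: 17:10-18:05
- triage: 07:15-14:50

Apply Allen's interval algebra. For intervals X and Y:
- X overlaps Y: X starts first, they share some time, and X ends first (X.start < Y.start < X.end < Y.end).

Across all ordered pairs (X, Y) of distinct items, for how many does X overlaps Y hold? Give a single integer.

Checking all 110 ordered pairs for relation 'overlaps'; matching pairs in alphabetical order:
(build, lunch): build overlaps lunch ✓
(demo, handoff): demo overlaps handoff ✓
(handoff, ingest): handoff overlaps ingest ✓
(ingest, build): ingest overlaps build ✓
(load_test, triage): load_test overlaps triage ✓
(planning, design_review): planning overlaps design_review ✓
(triage, deploy): triage overlaps deploy ✓
(triage, design_review): triage overlaps design_review ✓
(triage, handoff): triage overlaps handoff ✓
(triage, ingest): triage overlaps ingest ✓
Count: 10.

10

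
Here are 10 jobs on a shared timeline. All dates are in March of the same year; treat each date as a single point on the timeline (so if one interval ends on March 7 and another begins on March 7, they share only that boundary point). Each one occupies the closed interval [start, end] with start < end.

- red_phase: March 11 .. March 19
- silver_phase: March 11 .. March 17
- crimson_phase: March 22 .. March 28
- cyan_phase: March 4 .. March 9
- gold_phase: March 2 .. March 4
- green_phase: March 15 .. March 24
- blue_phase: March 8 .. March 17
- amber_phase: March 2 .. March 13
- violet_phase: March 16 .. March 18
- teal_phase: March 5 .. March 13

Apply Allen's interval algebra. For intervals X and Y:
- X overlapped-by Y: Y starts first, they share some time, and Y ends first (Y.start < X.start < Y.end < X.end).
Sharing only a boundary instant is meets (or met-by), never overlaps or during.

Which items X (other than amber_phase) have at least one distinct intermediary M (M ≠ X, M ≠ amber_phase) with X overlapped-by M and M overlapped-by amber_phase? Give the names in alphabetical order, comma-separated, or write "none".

Target amber_phase = [March 2, March 13].
Intermediaries M with M overlapped-by amber_phase: blue_phase, red_phase, silver_phase.
Via blue_phase — items with X overlapped-by blue_phase: green_phase, red_phase, violet_phase.
Via red_phase — items with X overlapped-by red_phase: green_phase.
Via silver_phase — items with X overlapped-by silver_phase: green_phase, violet_phase.
Union: green_phase, red_phase, violet_phase.

green_phase, red_phase, violet_phase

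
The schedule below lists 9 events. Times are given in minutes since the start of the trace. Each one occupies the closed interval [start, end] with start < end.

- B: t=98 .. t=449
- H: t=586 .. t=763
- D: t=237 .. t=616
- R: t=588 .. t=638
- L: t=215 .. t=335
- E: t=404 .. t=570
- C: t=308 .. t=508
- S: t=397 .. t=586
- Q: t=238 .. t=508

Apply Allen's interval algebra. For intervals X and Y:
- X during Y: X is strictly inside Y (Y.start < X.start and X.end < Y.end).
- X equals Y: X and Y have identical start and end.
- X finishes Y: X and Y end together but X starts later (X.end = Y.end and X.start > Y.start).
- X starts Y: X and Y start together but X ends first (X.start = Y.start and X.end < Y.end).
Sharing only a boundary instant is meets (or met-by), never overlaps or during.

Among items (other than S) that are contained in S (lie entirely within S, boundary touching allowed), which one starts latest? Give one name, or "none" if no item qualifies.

Target S = [t=397, t=586].
B [t=98, t=449] → overlaps → excluded.
C [t=308, t=508] → overlaps → excluded.
D [t=237, t=616] → contains → excluded.
E [t=404, t=570] → during → candidate.
H [t=586, t=763] → met-by → excluded.
L [t=215, t=335] → before → excluded.
Q [t=238, t=508] → overlaps → excluded.
R [t=588, t=638] → after → excluded.
Among candidates, latest start is t=404 → E.

E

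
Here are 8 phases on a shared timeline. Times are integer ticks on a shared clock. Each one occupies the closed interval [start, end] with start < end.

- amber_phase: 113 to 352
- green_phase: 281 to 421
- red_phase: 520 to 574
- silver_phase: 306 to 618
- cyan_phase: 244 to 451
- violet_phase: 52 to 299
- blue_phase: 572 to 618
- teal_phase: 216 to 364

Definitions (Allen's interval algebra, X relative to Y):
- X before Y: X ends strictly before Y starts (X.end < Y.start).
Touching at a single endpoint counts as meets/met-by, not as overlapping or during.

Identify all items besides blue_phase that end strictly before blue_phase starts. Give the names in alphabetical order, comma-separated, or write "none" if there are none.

amber_phase, cyan_phase, green_phase, teal_phase, violet_phase

Target blue_phase = [572, 618].
amber_phase [113, 352] → before → yes.
cyan_phase [244, 451] → before → yes.
green_phase [281, 421] → before → yes.
red_phase [520, 574] → overlaps → no.
silver_phase [306, 618] → finished-by → no.
teal_phase [216, 364] → before → yes.
violet_phase [52, 299] → before → yes.
Result: amber_phase, cyan_phase, green_phase, teal_phase, violet_phase.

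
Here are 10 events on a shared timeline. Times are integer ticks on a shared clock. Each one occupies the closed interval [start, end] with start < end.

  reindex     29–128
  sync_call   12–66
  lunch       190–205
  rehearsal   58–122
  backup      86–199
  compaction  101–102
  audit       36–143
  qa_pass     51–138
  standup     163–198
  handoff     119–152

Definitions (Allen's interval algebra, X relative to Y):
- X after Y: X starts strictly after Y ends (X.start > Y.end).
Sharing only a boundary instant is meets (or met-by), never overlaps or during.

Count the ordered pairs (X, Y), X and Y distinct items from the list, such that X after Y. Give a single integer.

Checking all 90 ordered pairs for relation 'after'; matching pairs in alphabetical order:
(backup, sync_call): backup after sync_call ✓
(compaction, sync_call): compaction after sync_call ✓
(handoff, compaction): handoff after compaction ✓
(handoff, sync_call): handoff after sync_call ✓
(lunch, audit): lunch after audit ✓
(lunch, compaction): lunch after compaction ✓
(lunch, handoff): lunch after handoff ✓
(lunch, qa_pass): lunch after qa_pass ✓
(lunch, rehearsal): lunch after rehearsal ✓
(lunch, reindex): lunch after reindex ✓
(lunch, sync_call): lunch after sync_call ✓
(standup, audit): standup after audit ✓
(standup, compaction): standup after compaction ✓
(standup, handoff): standup after handoff ✓
(standup, qa_pass): standup after qa_pass ✓
(standup, rehearsal): standup after rehearsal ✓
(standup, reindex): standup after reindex ✓
(standup, sync_call): standup after sync_call ✓
Count: 18.

18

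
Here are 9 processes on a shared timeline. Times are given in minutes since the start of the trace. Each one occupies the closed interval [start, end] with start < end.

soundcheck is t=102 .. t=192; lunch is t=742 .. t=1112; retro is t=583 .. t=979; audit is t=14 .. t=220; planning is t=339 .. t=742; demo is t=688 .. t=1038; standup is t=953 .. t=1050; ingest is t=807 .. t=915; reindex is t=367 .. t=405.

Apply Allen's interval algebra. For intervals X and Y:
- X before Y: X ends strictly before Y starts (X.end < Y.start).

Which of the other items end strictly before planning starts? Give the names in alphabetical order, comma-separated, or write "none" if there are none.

Target planning = [t=339, t=742].
audit [t=14, t=220] → before → yes.
demo [t=688, t=1038] → overlapped-by → no.
ingest [t=807, t=915] → after → no.
lunch [t=742, t=1112] → met-by → no.
reindex [t=367, t=405] → during → no.
retro [t=583, t=979] → overlapped-by → no.
soundcheck [t=102, t=192] → before → yes.
standup [t=953, t=1050] → after → no.
Result: audit, soundcheck.

audit, soundcheck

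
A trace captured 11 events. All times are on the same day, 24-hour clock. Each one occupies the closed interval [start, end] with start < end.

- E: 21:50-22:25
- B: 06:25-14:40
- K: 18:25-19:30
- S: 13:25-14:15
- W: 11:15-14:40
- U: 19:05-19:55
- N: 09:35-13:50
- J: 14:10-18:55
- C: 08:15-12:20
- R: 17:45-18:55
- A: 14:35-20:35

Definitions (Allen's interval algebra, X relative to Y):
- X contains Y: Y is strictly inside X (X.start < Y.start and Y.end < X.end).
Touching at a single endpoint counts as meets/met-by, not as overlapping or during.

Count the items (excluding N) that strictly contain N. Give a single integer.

1

Target N = [09:35, 13:50].
A [14:35, 20:35] → after → no.
B [06:25, 14:40] → contains → counts.
C [08:15, 12:20] → overlaps → no.
E [21:50, 22:25] → after → no.
J [14:10, 18:55] → after → no.
K [18:25, 19:30] → after → no.
R [17:45, 18:55] → after → no.
S [13:25, 14:15] → overlapped-by → no.
U [19:05, 19:55] → after → no.
W [11:15, 14:40] → overlapped-by → no.
Total: 1.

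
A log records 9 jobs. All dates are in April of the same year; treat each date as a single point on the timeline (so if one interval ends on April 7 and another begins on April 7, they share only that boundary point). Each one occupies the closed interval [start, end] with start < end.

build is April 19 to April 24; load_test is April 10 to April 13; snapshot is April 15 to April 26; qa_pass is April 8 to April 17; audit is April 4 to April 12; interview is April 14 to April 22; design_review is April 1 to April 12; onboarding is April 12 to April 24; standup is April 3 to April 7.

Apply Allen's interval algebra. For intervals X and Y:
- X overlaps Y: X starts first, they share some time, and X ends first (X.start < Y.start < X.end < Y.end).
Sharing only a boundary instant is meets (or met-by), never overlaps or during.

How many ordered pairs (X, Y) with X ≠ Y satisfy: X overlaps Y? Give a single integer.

Checking all 72 ordered pairs for relation 'overlaps'; matching pairs in alphabetical order:
(audit, load_test): audit overlaps load_test ✓
(audit, qa_pass): audit overlaps qa_pass ✓
(design_review, load_test): design_review overlaps load_test ✓
(design_review, qa_pass): design_review overlaps qa_pass ✓
(interview, build): interview overlaps build ✓
(interview, snapshot): interview overlaps snapshot ✓
(load_test, onboarding): load_test overlaps onboarding ✓
(onboarding, snapshot): onboarding overlaps snapshot ✓
(qa_pass, interview): qa_pass overlaps interview ✓
(qa_pass, onboarding): qa_pass overlaps onboarding ✓
(qa_pass, snapshot): qa_pass overlaps snapshot ✓
(standup, audit): standup overlaps audit ✓
Count: 12.

12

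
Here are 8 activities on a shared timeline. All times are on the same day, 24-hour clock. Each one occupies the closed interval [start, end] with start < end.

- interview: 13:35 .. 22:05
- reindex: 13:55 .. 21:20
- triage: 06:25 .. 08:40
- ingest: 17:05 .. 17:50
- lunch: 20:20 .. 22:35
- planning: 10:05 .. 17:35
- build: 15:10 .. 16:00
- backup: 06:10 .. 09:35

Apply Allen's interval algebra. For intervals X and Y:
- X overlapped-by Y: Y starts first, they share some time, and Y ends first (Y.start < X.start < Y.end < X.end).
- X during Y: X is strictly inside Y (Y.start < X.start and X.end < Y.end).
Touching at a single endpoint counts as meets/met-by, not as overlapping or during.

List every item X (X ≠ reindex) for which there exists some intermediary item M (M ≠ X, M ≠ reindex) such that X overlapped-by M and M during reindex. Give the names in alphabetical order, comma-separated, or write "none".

Target reindex = [13:55, 21:20].
Intermediaries M with M during reindex: build, ingest.
Via build — items with X overlapped-by build: none.
Via ingest — items with X overlapped-by ingest: none.
Union: none.

none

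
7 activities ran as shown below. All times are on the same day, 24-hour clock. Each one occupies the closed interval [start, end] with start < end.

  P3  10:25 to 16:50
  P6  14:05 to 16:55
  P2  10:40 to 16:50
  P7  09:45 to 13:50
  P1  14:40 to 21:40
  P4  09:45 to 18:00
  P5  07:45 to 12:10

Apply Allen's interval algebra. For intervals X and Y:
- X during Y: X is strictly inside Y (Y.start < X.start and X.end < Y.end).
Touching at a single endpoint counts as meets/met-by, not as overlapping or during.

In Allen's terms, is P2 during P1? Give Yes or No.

P2 = [10:40, 16:50], P1 = [14:40, 21:40].
Actual relation of P2 to P1: overlaps.
Asked whether 'during' holds → No.

No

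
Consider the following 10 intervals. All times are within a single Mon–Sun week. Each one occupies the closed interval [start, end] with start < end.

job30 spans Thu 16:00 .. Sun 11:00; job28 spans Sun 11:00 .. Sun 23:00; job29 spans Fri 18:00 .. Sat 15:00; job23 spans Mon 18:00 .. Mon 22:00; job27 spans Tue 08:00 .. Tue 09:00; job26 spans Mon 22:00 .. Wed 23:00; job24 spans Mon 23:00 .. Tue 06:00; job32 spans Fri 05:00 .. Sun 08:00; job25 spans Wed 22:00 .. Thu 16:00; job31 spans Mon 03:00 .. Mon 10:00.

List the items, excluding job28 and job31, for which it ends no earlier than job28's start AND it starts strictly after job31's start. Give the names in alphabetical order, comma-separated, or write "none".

Conditions: its end is no earlier than job28's start (X.end >= Sun 11:00) AND its start is strictly after job31's start (X.start > Mon 03:00).
job23: end Mon 22:00 >= Sun 11:00? ✗; start Mon 18:00 > Mon 03:00? ✓ → no.
job24: end Tue 06:00 >= Sun 11:00? ✗; start Mon 23:00 > Mon 03:00? ✓ → no.
job25: end Thu 16:00 >= Sun 11:00? ✗; start Wed 22:00 > Mon 03:00? ✓ → no.
job26: end Wed 23:00 >= Sun 11:00? ✗; start Mon 22:00 > Mon 03:00? ✓ → no.
job27: end Tue 09:00 >= Sun 11:00? ✗; start Tue 08:00 > Mon 03:00? ✓ → no.
job29: end Sat 15:00 >= Sun 11:00? ✗; start Fri 18:00 > Mon 03:00? ✓ → no.
job30: end Sun 11:00 >= Sun 11:00? ✓; start Thu 16:00 > Mon 03:00? ✓ → yes.
job32: end Sun 08:00 >= Sun 11:00? ✗; start Fri 05:00 > Mon 03:00? ✓ → no.
Result: job30.

job30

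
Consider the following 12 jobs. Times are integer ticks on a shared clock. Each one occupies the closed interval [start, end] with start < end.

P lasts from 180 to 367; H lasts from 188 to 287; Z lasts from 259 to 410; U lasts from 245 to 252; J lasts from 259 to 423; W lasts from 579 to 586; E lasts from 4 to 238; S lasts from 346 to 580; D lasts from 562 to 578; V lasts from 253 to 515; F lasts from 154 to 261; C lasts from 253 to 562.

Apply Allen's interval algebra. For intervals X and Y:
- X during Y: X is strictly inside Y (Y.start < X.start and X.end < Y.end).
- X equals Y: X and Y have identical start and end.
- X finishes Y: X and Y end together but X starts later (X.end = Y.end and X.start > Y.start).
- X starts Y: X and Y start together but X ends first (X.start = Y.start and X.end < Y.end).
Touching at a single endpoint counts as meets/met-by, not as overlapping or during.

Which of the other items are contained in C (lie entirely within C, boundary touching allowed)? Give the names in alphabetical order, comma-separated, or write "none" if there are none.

Target C = [253, 562].
D [562, 578] → met-by → no.
E [4, 238] → before → no.
F [154, 261] → overlaps → no.
H [188, 287] → overlaps → no.
J [259, 423] → during → yes.
P [180, 367] → overlaps → no.
S [346, 580] → overlapped-by → no.
U [245, 252] → before → no.
V [253, 515] → starts → yes.
W [579, 586] → after → no.
Z [259, 410] → during → yes.
Result: J, V, Z.

J, V, Z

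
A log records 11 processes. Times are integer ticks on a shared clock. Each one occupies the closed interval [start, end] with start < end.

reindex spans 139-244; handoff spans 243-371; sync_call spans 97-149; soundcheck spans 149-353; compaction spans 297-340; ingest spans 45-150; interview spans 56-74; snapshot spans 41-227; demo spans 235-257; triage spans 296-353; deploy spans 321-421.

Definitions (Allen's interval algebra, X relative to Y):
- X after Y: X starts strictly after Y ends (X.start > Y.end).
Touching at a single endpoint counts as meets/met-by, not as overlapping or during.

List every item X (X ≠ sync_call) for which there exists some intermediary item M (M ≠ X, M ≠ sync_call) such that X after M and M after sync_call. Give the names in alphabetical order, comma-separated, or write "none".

Target sync_call = [97, 149].
Intermediaries M with M after sync_call: compaction, demo, deploy, handoff, triage.
Via compaction — items with X after compaction: none.
Via demo — items with X after demo: compaction, deploy, triage.
Via deploy — items with X after deploy: none.
Via handoff — items with X after handoff: none.
Via triage — items with X after triage: none.
Union: compaction, deploy, triage.

compaction, deploy, triage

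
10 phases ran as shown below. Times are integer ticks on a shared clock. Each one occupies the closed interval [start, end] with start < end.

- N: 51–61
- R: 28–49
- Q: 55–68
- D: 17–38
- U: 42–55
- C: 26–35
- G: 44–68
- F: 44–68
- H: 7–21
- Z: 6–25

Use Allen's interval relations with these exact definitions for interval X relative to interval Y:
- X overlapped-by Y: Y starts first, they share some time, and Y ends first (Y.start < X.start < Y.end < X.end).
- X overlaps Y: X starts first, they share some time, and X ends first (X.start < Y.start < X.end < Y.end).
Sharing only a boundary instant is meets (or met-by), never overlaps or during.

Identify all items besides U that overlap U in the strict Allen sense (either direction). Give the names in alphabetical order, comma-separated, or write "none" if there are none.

Target U = [42, 55].
C [26, 35] → before → no.
D [17, 38] → before → no.
F [44, 68] → overlapped-by → yes.
G [44, 68] → overlapped-by → yes.
H [7, 21] → before → no.
N [51, 61] → overlapped-by → yes.
Q [55, 68] → met-by → no.
R [28, 49] → overlaps → yes.
Z [6, 25] → before → no.
Result: F, G, N, R.

F, G, N, R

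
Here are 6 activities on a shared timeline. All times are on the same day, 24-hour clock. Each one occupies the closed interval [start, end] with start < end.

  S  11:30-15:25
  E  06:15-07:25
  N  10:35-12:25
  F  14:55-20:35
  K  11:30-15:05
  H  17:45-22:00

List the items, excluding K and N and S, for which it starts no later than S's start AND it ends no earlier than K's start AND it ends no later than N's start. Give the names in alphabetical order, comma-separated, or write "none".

none

Conditions: its start is no later than S's start (X.start <= 11:30) AND its end is no earlier than K's start (X.end >= 11:30) AND its end is no later than N's start (X.end <= 10:35).
E: start 06:15 <= 11:30? ✓; end 07:25 >= 11:30? ✗; end 07:25 <= 10:35? ✓ → no.
F: start 14:55 <= 11:30? ✗; end 20:35 >= 11:30? ✓; end 20:35 <= 10:35? ✗ → no.
H: start 17:45 <= 11:30? ✗; end 22:00 >= 11:30? ✓; end 22:00 <= 10:35? ✗ → no.
Result: none.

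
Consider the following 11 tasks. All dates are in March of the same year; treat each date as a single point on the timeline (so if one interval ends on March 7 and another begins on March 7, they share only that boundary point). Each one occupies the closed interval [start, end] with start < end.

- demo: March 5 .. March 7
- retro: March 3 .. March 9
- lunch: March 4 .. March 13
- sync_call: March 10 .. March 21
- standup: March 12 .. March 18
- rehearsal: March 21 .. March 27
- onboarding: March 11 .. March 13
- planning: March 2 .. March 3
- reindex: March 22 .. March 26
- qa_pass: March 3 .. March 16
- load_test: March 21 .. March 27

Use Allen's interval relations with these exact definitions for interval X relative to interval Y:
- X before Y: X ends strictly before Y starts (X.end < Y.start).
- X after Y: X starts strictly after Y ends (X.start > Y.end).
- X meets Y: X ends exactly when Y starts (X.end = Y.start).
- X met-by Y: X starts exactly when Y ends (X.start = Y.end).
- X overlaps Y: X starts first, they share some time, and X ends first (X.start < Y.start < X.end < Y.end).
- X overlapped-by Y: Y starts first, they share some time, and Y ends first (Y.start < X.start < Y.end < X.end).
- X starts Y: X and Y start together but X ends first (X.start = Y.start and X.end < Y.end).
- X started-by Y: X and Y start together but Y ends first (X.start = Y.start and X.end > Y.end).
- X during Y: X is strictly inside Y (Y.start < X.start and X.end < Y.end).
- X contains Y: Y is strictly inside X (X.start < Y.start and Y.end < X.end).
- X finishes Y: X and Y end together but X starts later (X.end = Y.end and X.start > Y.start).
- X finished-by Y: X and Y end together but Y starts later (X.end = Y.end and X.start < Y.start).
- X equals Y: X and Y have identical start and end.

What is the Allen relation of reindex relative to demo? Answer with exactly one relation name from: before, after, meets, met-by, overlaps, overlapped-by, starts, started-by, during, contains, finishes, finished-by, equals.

after

reindex = [March 22, March 26]; demo = [March 5, March 7].
Compare endpoints: reindex.start > demo.start, reindex.start > demo.end, reindex.end > demo.start, reindex.end > demo.end.
That pattern is 'after'.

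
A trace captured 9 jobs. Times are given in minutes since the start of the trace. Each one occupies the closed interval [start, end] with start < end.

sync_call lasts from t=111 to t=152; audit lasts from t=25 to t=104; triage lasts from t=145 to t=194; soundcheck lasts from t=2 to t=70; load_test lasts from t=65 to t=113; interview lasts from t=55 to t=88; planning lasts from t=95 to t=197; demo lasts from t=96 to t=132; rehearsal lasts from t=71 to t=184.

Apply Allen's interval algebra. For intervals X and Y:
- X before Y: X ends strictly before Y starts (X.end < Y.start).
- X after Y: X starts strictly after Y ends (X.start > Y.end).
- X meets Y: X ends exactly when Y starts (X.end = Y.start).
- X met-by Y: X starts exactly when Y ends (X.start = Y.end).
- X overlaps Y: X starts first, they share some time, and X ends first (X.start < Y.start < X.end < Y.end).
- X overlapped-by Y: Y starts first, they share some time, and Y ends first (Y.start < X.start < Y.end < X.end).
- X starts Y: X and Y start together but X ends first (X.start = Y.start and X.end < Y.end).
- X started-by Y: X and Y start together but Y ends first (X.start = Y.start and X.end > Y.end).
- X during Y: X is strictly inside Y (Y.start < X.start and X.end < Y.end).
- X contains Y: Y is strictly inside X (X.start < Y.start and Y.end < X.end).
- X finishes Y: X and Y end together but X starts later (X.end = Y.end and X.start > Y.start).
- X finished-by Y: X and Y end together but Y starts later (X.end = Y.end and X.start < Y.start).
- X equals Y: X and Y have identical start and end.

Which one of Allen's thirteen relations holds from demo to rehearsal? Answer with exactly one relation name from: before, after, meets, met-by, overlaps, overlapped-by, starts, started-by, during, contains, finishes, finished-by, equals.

demo = [t=96, t=132]; rehearsal = [t=71, t=184].
Compare endpoints: demo.start > rehearsal.start, demo.start < rehearsal.end, demo.end > rehearsal.start, demo.end < rehearsal.end.
That pattern is 'during'.

during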